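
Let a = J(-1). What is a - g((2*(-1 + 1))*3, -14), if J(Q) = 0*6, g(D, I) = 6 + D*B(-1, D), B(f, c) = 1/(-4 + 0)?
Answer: -6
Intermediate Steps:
B(f, c) = -¼ (B(f, c) = 1/(-4) = -¼)
g(D, I) = 6 - D/4 (g(D, I) = 6 + D*(-¼) = 6 - D/4)
J(Q) = 0
a = 0
a - g((2*(-1 + 1))*3, -14) = 0 - (6 - 2*(-1 + 1)*3/4) = 0 - (6 - 2*0*3/4) = 0 - (6 - 0*3) = 0 - (6 - ¼*0) = 0 - (6 + 0) = 0 - 1*6 = 0 - 6 = -6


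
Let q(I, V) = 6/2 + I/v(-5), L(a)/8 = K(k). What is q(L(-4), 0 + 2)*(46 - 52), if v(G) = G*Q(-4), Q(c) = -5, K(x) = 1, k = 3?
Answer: -498/25 ≈ -19.920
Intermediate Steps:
L(a) = 8 (L(a) = 8*1 = 8)
v(G) = -5*G (v(G) = G*(-5) = -5*G)
q(I, V) = 3 + I/25 (q(I, V) = 6/2 + I/((-5*(-5))) = 6*(½) + I/25 = 3 + I*(1/25) = 3 + I/25)
q(L(-4), 0 + 2)*(46 - 52) = (3 + (1/25)*8)*(46 - 52) = (3 + 8/25)*(-6) = (83/25)*(-6) = -498/25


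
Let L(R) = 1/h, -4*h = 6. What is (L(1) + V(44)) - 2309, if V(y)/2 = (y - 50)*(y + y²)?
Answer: -78209/3 ≈ -26070.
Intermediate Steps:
h = -3/2 (h = -¼*6 = -3/2 ≈ -1.5000)
V(y) = 2*(-50 + y)*(y + y²) (V(y) = 2*((y - 50)*(y + y²)) = 2*((-50 + y)*(y + y²)) = 2*(-50 + y)*(y + y²))
L(R) = -⅔ (L(R) = 1/(-3/2) = -⅔)
(L(1) + V(44)) - 2309 = (-⅔ + 2*44*(-50 + 44² - 49*44)) - 2309 = (-⅔ + 2*44*(-50 + 1936 - 2156)) - 2309 = (-⅔ + 2*44*(-270)) - 2309 = (-⅔ - 23760) - 2309 = -71282/3 - 2309 = -78209/3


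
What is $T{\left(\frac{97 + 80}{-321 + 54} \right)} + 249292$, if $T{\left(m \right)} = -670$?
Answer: $248622$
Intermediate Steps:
$T{\left(\frac{97 + 80}{-321 + 54} \right)} + 249292 = -670 + 249292 = 248622$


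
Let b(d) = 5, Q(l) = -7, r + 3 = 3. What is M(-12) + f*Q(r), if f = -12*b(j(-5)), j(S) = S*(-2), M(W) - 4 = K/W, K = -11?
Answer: 5099/12 ≈ 424.92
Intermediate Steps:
r = 0 (r = -3 + 3 = 0)
M(W) = 4 - 11/W
j(S) = -2*S
f = -60 (f = -12*5 = -60)
M(-12) + f*Q(r) = (4 - 11/(-12)) - 60*(-7) = (4 - 11*(-1/12)) + 420 = (4 + 11/12) + 420 = 59/12 + 420 = 5099/12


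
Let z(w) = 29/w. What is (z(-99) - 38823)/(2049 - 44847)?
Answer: 1921753/2118501 ≈ 0.90713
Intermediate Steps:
(z(-99) - 38823)/(2049 - 44847) = (29/(-99) - 38823)/(2049 - 44847) = (29*(-1/99) - 38823)/(-42798) = (-29/99 - 38823)*(-1/42798) = -3843506/99*(-1/42798) = 1921753/2118501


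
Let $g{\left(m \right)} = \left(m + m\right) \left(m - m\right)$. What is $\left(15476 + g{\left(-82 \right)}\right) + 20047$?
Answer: $35523$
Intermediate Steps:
$g{\left(m \right)} = 0$ ($g{\left(m \right)} = 2 m 0 = 0$)
$\left(15476 + g{\left(-82 \right)}\right) + 20047 = \left(15476 + 0\right) + 20047 = 15476 + 20047 = 35523$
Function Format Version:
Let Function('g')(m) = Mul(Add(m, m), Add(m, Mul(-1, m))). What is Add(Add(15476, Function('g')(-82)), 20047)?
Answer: 35523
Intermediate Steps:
Function('g')(m) = 0 (Function('g')(m) = Mul(Mul(2, m), 0) = 0)
Add(Add(15476, Function('g')(-82)), 20047) = Add(Add(15476, 0), 20047) = Add(15476, 20047) = 35523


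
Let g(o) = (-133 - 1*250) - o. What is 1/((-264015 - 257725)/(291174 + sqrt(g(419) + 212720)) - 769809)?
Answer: -32633082517144191/25121299093160536219739 - 260870*sqrt(211918)/25121299093160536219739 ≈ -1.2990e-6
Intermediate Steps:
g(o) = -383 - o (g(o) = (-133 - 250) - o = -383 - o)
1/((-264015 - 257725)/(291174 + sqrt(g(419) + 212720)) - 769809) = 1/((-264015 - 257725)/(291174 + sqrt((-383 - 1*419) + 212720)) - 769809) = 1/(-521740/(291174 + sqrt((-383 - 419) + 212720)) - 769809) = 1/(-521740/(291174 + sqrt(-802 + 212720)) - 769809) = 1/(-521740/(291174 + sqrt(211918)) - 769809) = 1/(-769809 - 521740/(291174 + sqrt(211918)))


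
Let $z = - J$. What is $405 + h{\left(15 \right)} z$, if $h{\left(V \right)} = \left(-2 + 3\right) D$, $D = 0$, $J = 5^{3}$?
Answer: $405$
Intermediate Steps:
$J = 125$
$z = -125$ ($z = \left(-1\right) 125 = -125$)
$h{\left(V \right)} = 0$ ($h{\left(V \right)} = \left(-2 + 3\right) 0 = 1 \cdot 0 = 0$)
$405 + h{\left(15 \right)} z = 405 + 0 \left(-125\right) = 405 + 0 = 405$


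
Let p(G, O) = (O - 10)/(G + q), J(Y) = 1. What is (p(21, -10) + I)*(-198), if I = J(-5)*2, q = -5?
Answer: -297/2 ≈ -148.50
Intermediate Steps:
p(G, O) = (-10 + O)/(-5 + G) (p(G, O) = (O - 10)/(G - 5) = (-10 + O)/(-5 + G))
I = 2 (I = 1*2 = 2)
(p(21, -10) + I)*(-198) = ((-10 - 10)/(-5 + 21) + 2)*(-198) = (-20/16 + 2)*(-198) = ((1/16)*(-20) + 2)*(-198) = (-5/4 + 2)*(-198) = (3/4)*(-198) = -297/2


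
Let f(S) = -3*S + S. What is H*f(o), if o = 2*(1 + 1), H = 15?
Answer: -120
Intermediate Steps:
o = 4 (o = 2*2 = 4)
f(S) = -2*S
H*f(o) = 15*(-2*4) = 15*(-8) = -120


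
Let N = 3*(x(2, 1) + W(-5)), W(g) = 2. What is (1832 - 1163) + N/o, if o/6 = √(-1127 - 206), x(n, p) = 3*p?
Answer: 669 - 5*I*√1333/2666 ≈ 669.0 - 0.068474*I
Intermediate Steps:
N = 15 (N = 3*(3*1 + 2) = 3*(3 + 2) = 3*5 = 15)
o = 6*I*√1333 (o = 6*√(-1127 - 206) = 6*√(-1333) = 6*(I*√1333) = 6*I*√1333 ≈ 219.06*I)
(1832 - 1163) + N/o = (1832 - 1163) + 15/((6*I*√1333)) = 669 + 15*(-I*√1333/7998) = 669 - 5*I*√1333/2666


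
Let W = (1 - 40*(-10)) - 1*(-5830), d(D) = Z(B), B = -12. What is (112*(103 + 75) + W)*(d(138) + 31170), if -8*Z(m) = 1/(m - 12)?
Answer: 156600101047/192 ≈ 8.1563e+8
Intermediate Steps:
Z(m) = -1/(8*(-12 + m)) (Z(m) = -1/(8*(m - 12)) = -1/(8*(-12 + m)))
d(D) = 1/192 (d(D) = -1/(-96 + 8*(-12)) = -1/(-96 - 96) = -1/(-192) = -1*(-1/192) = 1/192)
W = 6231 (W = (1 + 400) + 5830 = 401 + 5830 = 6231)
(112*(103 + 75) + W)*(d(138) + 31170) = (112*(103 + 75) + 6231)*(1/192 + 31170) = (112*178 + 6231)*(5984641/192) = (19936 + 6231)*(5984641/192) = 26167*(5984641/192) = 156600101047/192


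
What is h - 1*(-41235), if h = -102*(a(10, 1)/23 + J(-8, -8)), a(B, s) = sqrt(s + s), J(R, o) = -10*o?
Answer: 33075 - 102*sqrt(2)/23 ≈ 33069.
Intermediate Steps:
a(B, s) = sqrt(2)*sqrt(s) (a(B, s) = sqrt(2*s) = sqrt(2)*sqrt(s))
h = -8160 - 102*sqrt(2)/23 (h = -102*((sqrt(2)*sqrt(1))/23 - 10*(-8)) = -102*((sqrt(2)*1)*(1/23) + 80) = -102*(sqrt(2)*(1/23) + 80) = -102*(sqrt(2)/23 + 80) = -102*(80 + sqrt(2)/23) = -8160 - 102*sqrt(2)/23 ≈ -8166.3)
h - 1*(-41235) = (-8160 - 102*sqrt(2)/23) - 1*(-41235) = (-8160 - 102*sqrt(2)/23) + 41235 = 33075 - 102*sqrt(2)/23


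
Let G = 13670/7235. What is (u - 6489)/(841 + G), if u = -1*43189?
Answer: -71884066/1219661 ≈ -58.938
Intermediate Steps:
G = 2734/1447 (G = 13670*(1/7235) = 2734/1447 ≈ 1.8894)
u = -43189
(u - 6489)/(841 + G) = (-43189 - 6489)/(841 + 2734/1447) = -49678/1219661/1447 = -49678*1447/1219661 = -71884066/1219661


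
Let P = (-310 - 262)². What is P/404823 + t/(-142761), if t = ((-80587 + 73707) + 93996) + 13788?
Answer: 84939928/837578787 ≈ 0.10141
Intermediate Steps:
t = 100904 (t = (-6880 + 93996) + 13788 = 87116 + 13788 = 100904)
P = 327184 (P = (-572)² = 327184)
P/404823 + t/(-142761) = 327184/404823 + 100904/(-142761) = 327184*(1/404823) + 100904*(-1/142761) = 327184/404823 - 100904/142761 = 84939928/837578787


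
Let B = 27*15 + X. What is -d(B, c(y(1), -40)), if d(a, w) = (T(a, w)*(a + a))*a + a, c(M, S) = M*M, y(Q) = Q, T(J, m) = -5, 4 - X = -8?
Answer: 1738473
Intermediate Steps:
X = 12 (X = 4 - 1*(-8) = 4 + 8 = 12)
c(M, S) = M**2
B = 417 (B = 27*15 + 12 = 405 + 12 = 417)
d(a, w) = a - 10*a**2 (d(a, w) = (-5*(a + a))*a + a = (-10*a)*a + a = -10*a**2 + a = a - 10*a**2)
-d(B, c(y(1), -40)) = -417*(1 - 10*417) = -417*(1 - 4170) = -417*(-4169) = -1*(-1738473) = 1738473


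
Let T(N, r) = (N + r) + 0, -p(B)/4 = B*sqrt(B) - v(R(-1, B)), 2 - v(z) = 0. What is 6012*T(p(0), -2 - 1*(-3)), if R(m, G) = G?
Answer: 54108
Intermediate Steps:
v(z) = 2 (v(z) = 2 - 1*0 = 2 + 0 = 2)
p(B) = 8 - 4*B**(3/2) (p(B) = -4*(B*sqrt(B) - 1*2) = -4*(B**(3/2) - 2) = -4*(-2 + B**(3/2)) = 8 - 4*B**(3/2))
T(N, r) = N + r
6012*T(p(0), -2 - 1*(-3)) = 6012*((8 - 4*0**(3/2)) + (-2 - 1*(-3))) = 6012*((8 - 4*0) + (-2 + 3)) = 6012*((8 + 0) + 1) = 6012*(8 + 1) = 6012*9 = 54108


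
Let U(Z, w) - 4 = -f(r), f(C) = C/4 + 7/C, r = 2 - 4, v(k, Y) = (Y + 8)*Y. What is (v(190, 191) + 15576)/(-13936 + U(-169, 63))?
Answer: -53585/13928 ≈ -3.8473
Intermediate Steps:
v(k, Y) = Y*(8 + Y) (v(k, Y) = (8 + Y)*Y = Y*(8 + Y))
r = -2
f(C) = 7/C + C/4 (f(C) = C*(¼) + 7/C = C/4 + 7/C = 7/C + C/4)
U(Z, w) = 8 (U(Z, w) = 4 - (7/(-2) + (¼)*(-2)) = 4 - (7*(-½) - ½) = 4 - (-7/2 - ½) = 4 - 1*(-4) = 4 + 4 = 8)
(v(190, 191) + 15576)/(-13936 + U(-169, 63)) = (191*(8 + 191) + 15576)/(-13936 + 8) = (191*199 + 15576)/(-13928) = (38009 + 15576)*(-1/13928) = 53585*(-1/13928) = -53585/13928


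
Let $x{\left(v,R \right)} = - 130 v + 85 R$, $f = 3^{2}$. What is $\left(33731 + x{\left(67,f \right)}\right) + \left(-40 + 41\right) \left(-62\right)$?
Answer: $25724$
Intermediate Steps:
$f = 9$
$\left(33731 + x{\left(67,f \right)}\right) + \left(-40 + 41\right) \left(-62\right) = \left(33731 + \left(\left(-130\right) 67 + 85 \cdot 9\right)\right) + \left(-40 + 41\right) \left(-62\right) = \left(33731 + \left(-8710 + 765\right)\right) + 1 \left(-62\right) = \left(33731 - 7945\right) - 62 = 25786 - 62 = 25724$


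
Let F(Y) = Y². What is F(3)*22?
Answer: 198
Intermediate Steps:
F(3)*22 = 3²*22 = 9*22 = 198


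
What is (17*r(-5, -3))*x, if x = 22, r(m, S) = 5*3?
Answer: 5610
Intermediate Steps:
r(m, S) = 15
(17*r(-5, -3))*x = (17*15)*22 = 255*22 = 5610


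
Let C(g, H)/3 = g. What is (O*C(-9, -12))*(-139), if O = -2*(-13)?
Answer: 97578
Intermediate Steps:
C(g, H) = 3*g
O = 26 (O = -1*(-26) = 26)
(O*C(-9, -12))*(-139) = (26*(3*(-9)))*(-139) = (26*(-27))*(-139) = -702*(-139) = 97578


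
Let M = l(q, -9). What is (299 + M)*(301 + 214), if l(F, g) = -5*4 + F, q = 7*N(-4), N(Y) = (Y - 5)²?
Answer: 435690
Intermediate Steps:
N(Y) = (-5 + Y)²
q = 567 (q = 7*(-5 - 4)² = 7*(-9)² = 7*81 = 567)
l(F, g) = -20 + F
M = 547 (M = -20 + 567 = 547)
(299 + M)*(301 + 214) = (299 + 547)*(301 + 214) = 846*515 = 435690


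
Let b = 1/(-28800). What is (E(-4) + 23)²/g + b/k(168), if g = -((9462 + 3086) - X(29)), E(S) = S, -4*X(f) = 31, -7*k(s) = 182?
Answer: -360405659/12535660800 ≈ -0.028750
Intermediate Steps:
k(s) = -26 (k(s) = -⅐*182 = -26)
X(f) = -31/4 (X(f) = -¼*31 = -31/4)
g = -50223/4 (g = -((9462 + 3086) - 1*(-31/4)) = -(12548 + 31/4) = -1*50223/4 = -50223/4 ≈ -12556.)
b = -1/28800 ≈ -3.4722e-5
(E(-4) + 23)²/g + b/k(168) = (-4 + 23)²/(-50223/4) - 1/28800/(-26) = 19²*(-4/50223) - 1/28800*(-1/26) = 361*(-4/50223) + 1/748800 = -1444/50223 + 1/748800 = -360405659/12535660800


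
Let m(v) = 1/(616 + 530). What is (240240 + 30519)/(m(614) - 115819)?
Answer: -310289814/132728573 ≈ -2.3378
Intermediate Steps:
m(v) = 1/1146
(240240 + 30519)/(m(614) - 115819) = (240240 + 30519)/(1/1146 - 115819) = 270759/(-132728573/1146) = 270759*(-1146/132728573) = -310289814/132728573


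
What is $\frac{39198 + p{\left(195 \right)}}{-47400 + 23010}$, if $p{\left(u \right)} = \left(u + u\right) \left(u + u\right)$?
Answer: $- \frac{31883}{4065} \approx -7.8433$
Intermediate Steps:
$p{\left(u \right)} = 4 u^{2}$ ($p{\left(u \right)} = 2 u 2 u = 4 u^{2}$)
$\frac{39198 + p{\left(195 \right)}}{-47400 + 23010} = \frac{39198 + 4 \cdot 195^{2}}{-47400 + 23010} = \frac{39198 + 4 \cdot 38025}{-24390} = \left(39198 + 152100\right) \left(- \frac{1}{24390}\right) = 191298 \left(- \frac{1}{24390}\right) = - \frac{31883}{4065}$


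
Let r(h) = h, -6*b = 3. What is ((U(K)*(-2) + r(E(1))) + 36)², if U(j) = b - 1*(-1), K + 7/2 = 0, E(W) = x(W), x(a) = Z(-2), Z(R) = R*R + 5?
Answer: 1936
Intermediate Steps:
Z(R) = 5 + R² (Z(R) = R² + 5 = 5 + R²)
x(a) = 9 (x(a) = 5 + (-2)² = 5 + 4 = 9)
E(W) = 9
b = -½ (b = -⅙*3 = -½ ≈ -0.50000)
K = -7/2 (K = -7/2 + 0 = -7/2 ≈ -3.5000)
U(j) = ½ (U(j) = -½ - 1*(-1) = -½ + 1 = ½)
((U(K)*(-2) + r(E(1))) + 36)² = (((½)*(-2) + 9) + 36)² = ((-1 + 9) + 36)² = (8 + 36)² = 44² = 1936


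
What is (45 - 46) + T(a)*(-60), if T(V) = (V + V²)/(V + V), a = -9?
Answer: 239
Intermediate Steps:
T(V) = (V + V²)/(2*V) (T(V) = (V + V²)/((2*V)) = (V + V²)*(1/(2*V)) = (V + V²)/(2*V))
(45 - 46) + T(a)*(-60) = (45 - 46) + (½ + (½)*(-9))*(-60) = -1 + (½ - 9/2)*(-60) = -1 - 4*(-60) = -1 + 240 = 239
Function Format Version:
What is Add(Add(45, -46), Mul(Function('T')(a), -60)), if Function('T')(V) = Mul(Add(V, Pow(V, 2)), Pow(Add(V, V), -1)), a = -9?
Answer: 239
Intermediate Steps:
Function('T')(V) = Mul(Rational(1, 2), Pow(V, -1), Add(V, Pow(V, 2))) (Function('T')(V) = Mul(Add(V, Pow(V, 2)), Pow(Mul(2, V), -1)) = Mul(Add(V, Pow(V, 2)), Mul(Rational(1, 2), Pow(V, -1))) = Mul(Rational(1, 2), Pow(V, -1), Add(V, Pow(V, 2))))
Add(Add(45, -46), Mul(Function('T')(a), -60)) = Add(Add(45, -46), Mul(Add(Rational(1, 2), Mul(Rational(1, 2), -9)), -60)) = Add(-1, Mul(Add(Rational(1, 2), Rational(-9, 2)), -60)) = Add(-1, Mul(-4, -60)) = Add(-1, 240) = 239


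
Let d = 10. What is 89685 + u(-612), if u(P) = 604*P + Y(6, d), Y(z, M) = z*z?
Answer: -279927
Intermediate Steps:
Y(z, M) = z**2
u(P) = 36 + 604*P (u(P) = 604*P + 6**2 = 604*P + 36 = 36 + 604*P)
89685 + u(-612) = 89685 + (36 + 604*(-612)) = 89685 + (36 - 369648) = 89685 - 369612 = -279927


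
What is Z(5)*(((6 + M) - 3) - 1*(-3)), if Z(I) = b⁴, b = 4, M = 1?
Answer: 1792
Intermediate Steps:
Z(I) = 256 (Z(I) = 4⁴ = 256)
Z(5)*(((6 + M) - 3) - 1*(-3)) = 256*(((6 + 1) - 3) - 1*(-3)) = 256*((7 - 3) + 3) = 256*(4 + 3) = 256*7 = 1792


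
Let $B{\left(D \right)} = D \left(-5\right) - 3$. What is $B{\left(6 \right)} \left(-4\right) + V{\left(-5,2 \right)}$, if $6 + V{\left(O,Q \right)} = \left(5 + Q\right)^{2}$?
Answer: $175$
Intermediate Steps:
$B{\left(D \right)} = -3 - 5 D$ ($B{\left(D \right)} = - 5 D - 3 = -3 - 5 D$)
$V{\left(O,Q \right)} = -6 + \left(5 + Q\right)^{2}$
$B{\left(6 \right)} \left(-4\right) + V{\left(-5,2 \right)} = \left(-3 - 30\right) \left(-4\right) - \left(6 - \left(5 + 2\right)^{2}\right) = \left(-3 - 30\right) \left(-4\right) - \left(6 - 7^{2}\right) = \left(-33\right) \left(-4\right) + \left(-6 + 49\right) = 132 + 43 = 175$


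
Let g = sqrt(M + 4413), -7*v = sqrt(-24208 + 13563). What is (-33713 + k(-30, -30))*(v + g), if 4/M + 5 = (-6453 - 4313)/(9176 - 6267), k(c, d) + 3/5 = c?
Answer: -15338*sqrt(2826879460977)/11505 + 168718*I*sqrt(10645)/35 ≈ -2.2415e+6 + 4.9735e+5*I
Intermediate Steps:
k(c, d) = -3/5 + c
M = -11636/25311 (M = 4/(-5 + (-6453 - 4313)/(9176 - 6267)) = 4/(-5 - 10766/2909) = 4/(-25311/2909) = 4*(-2909/25311) = -11636/25311 ≈ -0.45972)
v = -I*sqrt(10645)/7 (v = -sqrt(-24208 + 13563)/7 = -I*sqrt(10645)/7 ≈ -14.739*I)
g = sqrt(2826879460977)/25311 (g = sqrt(-11636/25311 + 4413) = sqrt(111685807/25311) = sqrt(2826879460977)/25311 ≈ 66.427)
(-33713 + k(-30, -30))*(v + g) = (-33713 + (-3/5 - 30))*(-I*sqrt(10645)/7 + sqrt(2826879460977)/25311) = (-33713 - 153/5)*(sqrt(2826879460977)/25311 - I*sqrt(10645)/7) = -168718*(sqrt(2826879460977)/25311 - I*sqrt(10645)/7)/5 = -15338*sqrt(2826879460977)/11505 + 168718*I*sqrt(10645)/35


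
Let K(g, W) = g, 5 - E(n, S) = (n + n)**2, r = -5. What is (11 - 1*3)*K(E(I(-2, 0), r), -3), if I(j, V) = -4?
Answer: -472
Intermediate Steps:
E(n, S) = 5 - 4*n**2 (E(n, S) = 5 - (n + n)**2 = 5 - (2*n)**2 = 5 - 4*n**2)
(11 - 1*3)*K(E(I(-2, 0), r), -3) = (11 - 1*3)*(5 - 4*(-4)**2) = (11 - 3)*(5 - 4*16) = 8*(5 - 64) = 8*(-59) = -472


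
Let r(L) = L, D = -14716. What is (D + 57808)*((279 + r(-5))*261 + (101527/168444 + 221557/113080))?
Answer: 407645012910700089/132275330 ≈ 3.0818e+9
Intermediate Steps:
(D + 57808)*((279 + r(-5))*261 + (101527/168444 + 221557/113080)) = (-14716 + 57808)*((279 - 5)*261 + (101527/168444 + 221557/113080)) = 43092*(274*261 + (101527*(1/168444) + 221557*(1/113080))) = 43092*(71514 + (101527/168444 + 221557/113080)) = 43092*(71514 + 12200155117/4761911880) = 43092*(340555566341437/4761911880) = 407645012910700089/132275330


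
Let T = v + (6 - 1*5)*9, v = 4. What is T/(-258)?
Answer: -13/258 ≈ -0.050388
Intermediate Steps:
T = 13 (T = 4 + (6 - 1*5)*9 = 4 + (6 - 5)*9 = 4 + 1*9 = 4 + 9 = 13)
T/(-258) = 13/(-258) = 13*(-1/258) = -13/258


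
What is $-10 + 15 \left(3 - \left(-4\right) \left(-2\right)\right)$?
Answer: $-85$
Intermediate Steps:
$-10 + 15 \left(3 - \left(-4\right) \left(-2\right)\right) = -10 + 15 \left(3 - 8\right) = -10 + 15 \left(-5\right) = -10 - 75 = -85$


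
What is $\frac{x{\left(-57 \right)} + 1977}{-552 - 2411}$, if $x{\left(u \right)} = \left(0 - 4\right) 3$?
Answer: $- \frac{1965}{2963} \approx -0.66318$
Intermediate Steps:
$x{\left(u \right)} = -12$ ($x{\left(u \right)} = \left(-4\right) 3 = -12$)
$\frac{x{\left(-57 \right)} + 1977}{-552 - 2411} = \frac{-12 + 1977}{-552 - 2411} = \frac{1965}{-2963} = 1965 \left(- \frac{1}{2963}\right) = - \frac{1965}{2963}$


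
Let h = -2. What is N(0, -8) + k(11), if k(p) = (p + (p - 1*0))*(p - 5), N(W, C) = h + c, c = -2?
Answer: 128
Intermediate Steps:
N(W, C) = -4 (N(W, C) = -2 - 2 = -4)
k(p) = 2*p*(-5 + p) (k(p) = (p + (p + 0))*(-5 + p) = (p + p)*(-5 + p) = (2*p)*(-5 + p) = 2*p*(-5 + p))
N(0, -8) + k(11) = -4 + 2*11*(-5 + 11) = -4 + 2*11*6 = -4 + 132 = 128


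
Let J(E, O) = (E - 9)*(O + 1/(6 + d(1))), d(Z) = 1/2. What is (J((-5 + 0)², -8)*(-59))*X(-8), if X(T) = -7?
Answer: -674016/13 ≈ -51847.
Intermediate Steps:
d(Z) = ½
J(E, O) = (-9 + E)*(2/13 + O) (J(E, O) = (E - 9)*(O + 1/(6 + ½)) = (-9 + E)*(O + 1/(13/2)) = (-9 + E)*(O + 2/13) = (-9 + E)*(2/13 + O))
(J((-5 + 0)², -8)*(-59))*X(-8) = ((-18/13 - 9*(-8) + 2*(-5 + 0)²/13 + (-5 + 0)²*(-8))*(-59))*(-7) = ((-18/13 + 72 + (2/13)*(-5)² + (-5)²*(-8))*(-59))*(-7) = ((-18/13 + 72 + (2/13)*25 + 25*(-8))*(-59))*(-7) = ((-18/13 + 72 + 50/13 - 200)*(-59))*(-7) = -1632/13*(-59)*(-7) = (96288/13)*(-7) = -674016/13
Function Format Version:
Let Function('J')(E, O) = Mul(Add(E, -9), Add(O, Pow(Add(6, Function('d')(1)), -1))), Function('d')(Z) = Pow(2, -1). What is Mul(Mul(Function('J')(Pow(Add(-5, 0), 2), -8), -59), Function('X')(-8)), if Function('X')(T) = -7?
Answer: Rational(-674016, 13) ≈ -51847.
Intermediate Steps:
Function('d')(Z) = Rational(1, 2)
Function('J')(E, O) = Mul(Add(-9, E), Add(Rational(2, 13), O)) (Function('J')(E, O) = Mul(Add(E, -9), Add(O, Pow(Add(6, Rational(1, 2)), -1))) = Mul(Add(-9, E), Add(O, Pow(Rational(13, 2), -1))) = Mul(Add(-9, E), Add(O, Rational(2, 13))) = Mul(Add(-9, E), Add(Rational(2, 13), O)))
Mul(Mul(Function('J')(Pow(Add(-5, 0), 2), -8), -59), Function('X')(-8)) = Mul(Mul(Add(Rational(-18, 13), Mul(-9, -8), Mul(Rational(2, 13), Pow(Add(-5, 0), 2)), Mul(Pow(Add(-5, 0), 2), -8)), -59), -7) = Mul(Mul(Add(Rational(-18, 13), 72, Mul(Rational(2, 13), Pow(-5, 2)), Mul(Pow(-5, 2), -8)), -59), -7) = Mul(Mul(Add(Rational(-18, 13), 72, Mul(Rational(2, 13), 25), Mul(25, -8)), -59), -7) = Mul(Mul(Add(Rational(-18, 13), 72, Rational(50, 13), -200), -59), -7) = Mul(Mul(Rational(-1632, 13), -59), -7) = Mul(Rational(96288, 13), -7) = Rational(-674016, 13)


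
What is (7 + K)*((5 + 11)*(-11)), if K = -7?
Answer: 0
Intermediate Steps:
(7 + K)*((5 + 11)*(-11)) = (7 - 7)*((5 + 11)*(-11)) = 0*(16*(-11)) = 0*(-176) = 0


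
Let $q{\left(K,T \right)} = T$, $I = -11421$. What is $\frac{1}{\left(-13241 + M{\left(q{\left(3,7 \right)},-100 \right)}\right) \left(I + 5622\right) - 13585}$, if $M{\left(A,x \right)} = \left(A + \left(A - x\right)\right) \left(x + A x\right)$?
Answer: $\frac{1}{605639774} \approx 1.6511 \cdot 10^{-9}$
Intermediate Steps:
$M{\left(A,x \right)} = \left(x + A x\right) \left(- x + 2 A\right)$ ($M{\left(A,x \right)} = \left(- x + 2 A\right) \left(x + A x\right) = \left(x + A x\right) \left(- x + 2 A\right)$)
$\frac{1}{\left(-13241 + M{\left(q{\left(3,7 \right)},-100 \right)}\right) \left(I + 5622\right) - 13585} = \frac{1}{\left(-13241 - 100 \left(\left(-1\right) \left(-100\right) + 2 \cdot 7 + 2 \cdot 7^{2} - 7 \left(-100\right)\right)\right) \left(-11421 + 5622\right) - 13585} = \frac{1}{\left(-13241 - 100 \left(100 + 14 + 2 \cdot 49 + 700\right)\right) \left(-5799\right) - 13585} = \frac{1}{\left(-13241 - 100 \left(100 + 14 + 98 + 700\right)\right) \left(-5799\right) - 13585} = \frac{1}{\left(-13241 - 91200\right) \left(-5799\right) - 13585} = \frac{1}{\left(-104441\right) \left(-5799\right) - 13585} = \frac{1}{605653359 - 13585} = \frac{1}{605639774}$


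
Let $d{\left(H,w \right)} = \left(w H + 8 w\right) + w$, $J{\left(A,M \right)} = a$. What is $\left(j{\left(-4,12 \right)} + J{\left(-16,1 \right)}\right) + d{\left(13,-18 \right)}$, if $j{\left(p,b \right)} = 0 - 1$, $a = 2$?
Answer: $-395$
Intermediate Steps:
$j{\left(p,b \right)} = -1$
$J{\left(A,M \right)} = 2$
$d{\left(H,w \right)} = 9 w + H w$ ($d{\left(H,w \right)} = \left(H w + 8 w\right) + w = \left(8 w + H w\right) + w = 9 w + H w$)
$\left(j{\left(-4,12 \right)} + J{\left(-16,1 \right)}\right) + d{\left(13,-18 \right)} = \left(-1 + 2\right) - 18 \left(9 + 13\right) = 1 - 396 = -395$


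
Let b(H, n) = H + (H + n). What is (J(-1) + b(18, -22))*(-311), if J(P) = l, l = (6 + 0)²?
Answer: -15550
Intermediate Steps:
b(H, n) = n + 2*H
l = 36 (l = 6² = 36)
J(P) = 36
(J(-1) + b(18, -22))*(-311) = (36 + (-22 + 2*18))*(-311) = (36 + (-22 + 36))*(-311) = (36 + 14)*(-311) = 50*(-311) = -15550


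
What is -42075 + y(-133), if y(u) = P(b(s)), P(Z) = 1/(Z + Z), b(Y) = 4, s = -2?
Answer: -336599/8 ≈ -42075.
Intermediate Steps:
P(Z) = 1/(2*Z)
y(u) = ⅛ (y(u) = (½)/4 = (½)*(¼) = ⅛)
-42075 + y(-133) = -42075 + ⅛ = -336599/8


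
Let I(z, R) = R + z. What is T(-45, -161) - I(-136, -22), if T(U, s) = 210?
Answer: 368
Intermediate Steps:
T(-45, -161) - I(-136, -22) = 210 - (-22 - 136) = 210 - 1*(-158) = 210 + 158 = 368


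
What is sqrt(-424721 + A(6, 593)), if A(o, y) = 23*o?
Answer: I*sqrt(424583) ≈ 651.6*I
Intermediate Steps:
sqrt(-424721 + A(6, 593)) = sqrt(-424721 + 23*6) = sqrt(-424721 + 138) = sqrt(-424583) = I*sqrt(424583)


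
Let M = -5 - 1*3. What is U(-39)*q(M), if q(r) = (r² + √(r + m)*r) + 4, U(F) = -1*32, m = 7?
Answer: -2176 + 256*I ≈ -2176.0 + 256.0*I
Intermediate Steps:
U(F) = -32
M = -8 (M = -5 - 3 = -8)
q(r) = 4 + r² + r*√(7 + r) (q(r) = (r² + √(r + 7)*r) + 4 = (r² + √(7 + r)*r) + 4 = (r² + r*√(7 + r)) + 4 = 4 + r² + r*√(7 + r))
U(-39)*q(M) = -32*(4 + (-8)² - 8*√(7 - 8)) = -32*(4 + 64 - 8*I) = -32*(68 - 8*I) = -2176 + 256*I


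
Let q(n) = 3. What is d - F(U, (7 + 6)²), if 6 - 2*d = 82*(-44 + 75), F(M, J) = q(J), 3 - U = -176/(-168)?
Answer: -1271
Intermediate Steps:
U = 41/21 (U = 3 - (-176)/(-168) = 3 - (-176)*(-1)/168 = 3 - 1*22/21 = 3 - 22/21 = 41/21 ≈ 1.9524)
F(M, J) = 3
d = -1268 (d = 3 - 41*(-44 + 75) = 3 - 41*31 = 3 - ½*2542 = 3 - 1271 = -1268)
d - F(U, (7 + 6)²) = -1268 - 1*3 = -1268 - 3 = -1271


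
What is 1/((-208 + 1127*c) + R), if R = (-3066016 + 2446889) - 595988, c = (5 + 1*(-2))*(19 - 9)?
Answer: -1/1181513 ≈ -8.4637e-7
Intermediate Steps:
c = 30 (c = (5 - 2)*10 = 3*10 = 30)
R = -1215115 (R = -619127 - 595988 = -1215115)
1/((-208 + 1127*c) + R) = 1/((-208 + 1127*30) - 1215115) = 1/((-208 + 33810) - 1215115) = 1/(33602 - 1215115) = 1/(-1181513) = -1/1181513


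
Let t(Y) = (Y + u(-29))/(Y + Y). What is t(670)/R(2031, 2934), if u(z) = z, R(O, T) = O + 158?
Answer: 641/2933260 ≈ 0.00021853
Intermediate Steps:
R(O, T) = 158 + O
t(Y) = (-29 + Y)/(2*Y) (t(Y) = (Y - 29)/(Y + Y) = (-29 + Y)/((2*Y)) = (-29 + Y)*(1/(2*Y)) = (-29 + Y)/(2*Y))
t(670)/R(2031, 2934) = ((½)*(-29 + 670)/670)/(158 + 2031) = ((½)*(1/670)*641)/2189 = (641/1340)*(1/2189) = 641/2933260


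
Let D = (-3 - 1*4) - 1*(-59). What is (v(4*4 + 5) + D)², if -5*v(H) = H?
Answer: 57121/25 ≈ 2284.8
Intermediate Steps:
v(H) = -H/5
D = 52 (D = (-3 - 4) + 59 = -7 + 59 = 52)
(v(4*4 + 5) + D)² = (-(4*4 + 5)/5 + 52)² = (-(16 + 5)/5 + 52)² = (-⅕*21 + 52)² = (-21/5 + 52)² = (239/5)² = 57121/25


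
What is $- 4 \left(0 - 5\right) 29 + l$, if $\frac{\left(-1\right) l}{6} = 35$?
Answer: $370$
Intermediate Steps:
$l = -210$ ($l = \left(-6\right) 35 = -210$)
$- 4 \left(0 - 5\right) 29 + l = - 4 \left(0 - 5\right) 29 - 210 = \left(-4\right) \left(-5\right) 29 - 210 = 20 \cdot 29 - 210 = 580 - 210 = 370$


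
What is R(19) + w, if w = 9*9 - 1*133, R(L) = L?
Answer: -33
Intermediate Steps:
w = -52 (w = 81 - 133 = -52)
R(19) + w = 19 - 52 = -33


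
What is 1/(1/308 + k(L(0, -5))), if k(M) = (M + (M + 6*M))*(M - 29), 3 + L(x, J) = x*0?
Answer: 308/236545 ≈ 0.0013021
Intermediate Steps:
L(x, J) = -3 (L(x, J) = -3 + x*0 = -3 + 0 = -3)
k(M) = 8*M*(-29 + M) (k(M) = (M + 7*M)*(-29 + M) = (8*M)*(-29 + M) = 8*M*(-29 + M))
1/(1/308 + k(L(0, -5))) = 1/(1/308 + 8*(-3)*(-29 - 3)) = 1/(1/308 + 8*(-3)*(-32)) = 1/(1/308 + 768) = 1/(236545/308) = 308/236545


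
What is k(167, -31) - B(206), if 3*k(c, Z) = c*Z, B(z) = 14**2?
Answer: -5765/3 ≈ -1921.7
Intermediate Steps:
B(z) = 196
k(c, Z) = Z*c/3 (k(c, Z) = (c*Z)/3 = (Z*c)/3 = Z*c/3)
k(167, -31) - B(206) = (1/3)*(-31)*167 - 1*196 = -5177/3 - 196 = -5765/3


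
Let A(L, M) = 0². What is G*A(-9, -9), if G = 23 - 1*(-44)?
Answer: 0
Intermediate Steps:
A(L, M) = 0
G = 67 (G = 23 + 44 = 67)
G*A(-9, -9) = 67*0 = 0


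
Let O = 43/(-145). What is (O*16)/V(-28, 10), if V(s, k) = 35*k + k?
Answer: -86/6525 ≈ -0.013180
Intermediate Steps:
O = -43/145 (O = 43*(-1/145) = -43/145 ≈ -0.29655)
V(s, k) = 36*k
(O*16)/V(-28, 10) = (-43/145*16)/((36*10)) = -688/145/360 = -688/145*1/360 = -86/6525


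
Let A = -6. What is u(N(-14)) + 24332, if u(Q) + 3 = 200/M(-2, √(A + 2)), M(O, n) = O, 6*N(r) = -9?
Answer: 24229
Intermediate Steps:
N(r) = -3/2 (N(r) = (⅙)*(-9) = -3/2)
u(Q) = -103 (u(Q) = -3 + 200/(-2) = -3 + 200*(-½) = -3 - 100 = -103)
u(N(-14)) + 24332 = -103 + 24332 = 24229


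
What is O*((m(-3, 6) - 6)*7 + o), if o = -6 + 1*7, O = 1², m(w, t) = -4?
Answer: -69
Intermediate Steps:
O = 1
o = 1 (o = -6 + 7 = 1)
O*((m(-3, 6) - 6)*7 + o) = 1*((-4 - 6)*7 + 1) = 1*(-10*7 + 1) = 1*(-70 + 1) = 1*(-69) = -69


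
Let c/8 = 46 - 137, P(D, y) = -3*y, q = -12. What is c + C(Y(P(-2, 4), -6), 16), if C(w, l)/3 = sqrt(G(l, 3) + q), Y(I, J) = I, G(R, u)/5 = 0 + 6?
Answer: -728 + 9*sqrt(2) ≈ -715.27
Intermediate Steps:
G(R, u) = 30 (G(R, u) = 5*(0 + 6) = 5*6 = 30)
c = -728 (c = 8*(46 - 137) = 8*(-91) = -728)
C(w, l) = 9*sqrt(2) (C(w, l) = 3*sqrt(30 - 12) = 3*sqrt(18) = 3*(3*sqrt(2)) = 9*sqrt(2))
c + C(Y(P(-2, 4), -6), 16) = -728 + 9*sqrt(2)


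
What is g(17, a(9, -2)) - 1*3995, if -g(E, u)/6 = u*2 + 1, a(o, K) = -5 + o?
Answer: -4049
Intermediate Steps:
g(E, u) = -6 - 12*u (g(E, u) = -6*(u*2 + 1) = -6*(2*u + 1) = -6*(1 + 2*u) = -6 - 12*u)
g(17, a(9, -2)) - 1*3995 = (-6 - 12*(-5 + 9)) - 1*3995 = (-6 - 12*4) - 3995 = (-6 - 48) - 3995 = -54 - 3995 = -4049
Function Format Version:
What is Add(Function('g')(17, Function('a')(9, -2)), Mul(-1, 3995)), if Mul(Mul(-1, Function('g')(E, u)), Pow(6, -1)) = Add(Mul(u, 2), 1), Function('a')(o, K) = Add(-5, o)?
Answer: -4049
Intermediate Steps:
Function('g')(E, u) = Add(-6, Mul(-12, u)) (Function('g')(E, u) = Mul(-6, Add(Mul(u, 2), 1)) = Mul(-6, Add(Mul(2, u), 1)) = Mul(-6, Add(1, Mul(2, u))) = Add(-6, Mul(-12, u)))
Add(Function('g')(17, Function('a')(9, -2)), Mul(-1, 3995)) = Add(Add(-6, Mul(-12, Add(-5, 9))), Mul(-1, 3995)) = Add(Add(-6, Mul(-12, 4)), -3995) = Add(Add(-6, -48), -3995) = Add(-54, -3995) = -4049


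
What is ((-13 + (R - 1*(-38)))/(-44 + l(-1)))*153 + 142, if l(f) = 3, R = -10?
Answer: 3527/41 ≈ 86.024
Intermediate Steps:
((-13 + (R - 1*(-38)))/(-44 + l(-1)))*153 + 142 = ((-13 + (-10 - 1*(-38)))/(-44 + 3))*153 + 142 = ((-13 + (-10 + 38))/(-41))*153 + 142 = ((-13 + 28)*(-1/41))*153 + 142 = (15*(-1/41))*153 + 142 = -15/41*153 + 142 = -2295/41 + 142 = 3527/41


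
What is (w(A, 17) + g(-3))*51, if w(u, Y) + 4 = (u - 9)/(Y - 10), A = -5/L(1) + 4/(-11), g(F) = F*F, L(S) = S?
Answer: 11577/77 ≈ 150.35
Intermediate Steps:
g(F) = F**2
A = -59/11 (A = -5/1 + 4/(-11) = -5*1 + 4*(-1/11) = -5 - 4/11 = -59/11 ≈ -5.3636)
w(u, Y) = -4 + (-9 + u)/(-10 + Y) (w(u, Y) = -4 + (u - 9)/(Y - 10) = -4 + (-9 + u)/(-10 + Y))
(w(A, 17) + g(-3))*51 = ((31 - 59/11 - 4*17)/(-10 + 17) + (-3)**2)*51 = ((31 - 59/11 - 68)/7 + 9)*51 = ((1/7)*(-466/11) + 9)*51 = (-466/77 + 9)*51 = (227/77)*51 = 11577/77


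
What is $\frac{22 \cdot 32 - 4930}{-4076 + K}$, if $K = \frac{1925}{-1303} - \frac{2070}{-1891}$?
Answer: $\frac{10412749898}{10044096913} \approx 1.0367$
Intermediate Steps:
$K = - \frac{942965}{2463973}$ ($K = 1925 \left(- \frac{1}{1303}\right) - - \frac{2070}{1891} = - \frac{1925}{1303} + \frac{2070}{1891} = - \frac{942965}{2463973} \approx -0.3827$)
$\frac{22 \cdot 32 - 4930}{-4076 + K} = \frac{22 \cdot 32 - 4930}{-4076 - \frac{942965}{2463973}} = \frac{704 - 4930}{- \frac{10044096913}{2463973}} = \left(-4226\right) \left(- \frac{2463973}{10044096913}\right) = \frac{10412749898}{10044096913}$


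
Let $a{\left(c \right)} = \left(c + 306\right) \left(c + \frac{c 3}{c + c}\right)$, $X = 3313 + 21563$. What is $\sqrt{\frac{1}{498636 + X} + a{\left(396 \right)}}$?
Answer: $\frac{\sqrt{2124344890648222}}{87252} \approx 528.25$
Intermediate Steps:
$X = 24876$
$a{\left(c \right)} = \left(306 + c\right) \left(\frac{3}{2} + c\right)$ ($a{\left(c \right)} = \left(306 + c\right) \left(c + \frac{3 c}{2 c}\right) = \left(306 + c\right) \left(c + 3 c \frac{1}{2 c}\right) = \left(306 + c\right) \left(c + \frac{3}{2}\right) = \left(306 + c\right) \left(\frac{3}{2} + c\right)$)
$\sqrt{\frac{1}{498636 + X} + a{\left(396 \right)}} = \sqrt{\frac{1}{498636 + 24876} + \left(459 + 396^{2} + \frac{615}{2} \cdot 396\right)} = \sqrt{\frac{1}{523512} + \left(459 + 156816 + 121770\right)} = \sqrt{\frac{1}{523512} + 279045} = \sqrt{\frac{146083406041}{523512}} = \frac{\sqrt{2124344890648222}}{87252}$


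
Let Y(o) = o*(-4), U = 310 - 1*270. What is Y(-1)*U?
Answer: 160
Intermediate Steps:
U = 40 (U = 310 - 270 = 40)
Y(o) = -4*o
Y(-1)*U = -4*(-1)*40 = 4*40 = 160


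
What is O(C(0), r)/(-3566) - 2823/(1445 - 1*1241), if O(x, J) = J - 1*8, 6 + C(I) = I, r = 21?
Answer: -1678245/121244 ≈ -13.842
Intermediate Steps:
C(I) = -6 + I
O(x, J) = -8 + J (O(x, J) = J - 8 = -8 + J)
O(C(0), r)/(-3566) - 2823/(1445 - 1*1241) = (-8 + 21)/(-3566) - 2823/(1445 - 1*1241) = 13*(-1/3566) - 2823/(1445 - 1241) = -13/3566 - 2823/204 = -13/3566 - 2823*1/204 = -13/3566 - 941/68 = -1678245/121244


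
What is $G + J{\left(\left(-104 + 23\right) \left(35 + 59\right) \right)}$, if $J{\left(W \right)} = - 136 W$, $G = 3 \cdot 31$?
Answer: $1035597$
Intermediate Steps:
$G = 93$
$G + J{\left(\left(-104 + 23\right) \left(35 + 59\right) \right)} = 93 - 136 \left(-104 + 23\right) \left(35 + 59\right) = 93 - 136 \left(\left(-81\right) 94\right) = 93 - -1035504 = 93 + 1035504 = 1035597$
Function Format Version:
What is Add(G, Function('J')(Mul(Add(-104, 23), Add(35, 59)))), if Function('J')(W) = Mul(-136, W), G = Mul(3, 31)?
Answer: 1035597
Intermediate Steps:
G = 93
Add(G, Function('J')(Mul(Add(-104, 23), Add(35, 59)))) = Add(93, Mul(-136, Mul(Add(-104, 23), Add(35, 59)))) = Add(93, Mul(-136, Mul(-81, 94))) = Add(93, Mul(-136, -7614)) = Add(93, 1035504) = 1035597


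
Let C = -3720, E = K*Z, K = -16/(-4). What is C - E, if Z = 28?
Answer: -3832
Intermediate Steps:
K = 4 (K = -16*(-¼) = 4)
E = 112 (E = 4*28 = 112)
C - E = -3720 - 1*112 = -3720 - 112 = -3832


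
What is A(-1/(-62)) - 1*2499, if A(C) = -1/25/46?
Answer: -2873851/1150 ≈ -2499.0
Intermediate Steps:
A(C) = -1/1150 (A(C) = -1*1/25*(1/46) = -1/25*1/46 = -1/1150)
A(-1/(-62)) - 1*2499 = -1/1150 - 1*2499 = -1/1150 - 2499 = -2873851/1150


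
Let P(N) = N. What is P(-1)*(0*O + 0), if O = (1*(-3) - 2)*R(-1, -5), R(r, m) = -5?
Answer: 0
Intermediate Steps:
O = 25 (O = (1*(-3) - 2)*(-5) = (-3 - 2)*(-5) = -5*(-5) = 25)
P(-1)*(0*O + 0) = -(0*25 + 0) = -(0 + 0) = -1*0 = 0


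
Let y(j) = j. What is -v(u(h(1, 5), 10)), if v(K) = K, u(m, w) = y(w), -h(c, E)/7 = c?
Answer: -10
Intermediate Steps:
h(c, E) = -7*c
u(m, w) = w
-v(u(h(1, 5), 10)) = -1*10 = -10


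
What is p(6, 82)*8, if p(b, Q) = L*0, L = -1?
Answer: 0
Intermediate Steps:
p(b, Q) = 0 (p(b, Q) = -1*0 = 0)
p(6, 82)*8 = 0*8 = 0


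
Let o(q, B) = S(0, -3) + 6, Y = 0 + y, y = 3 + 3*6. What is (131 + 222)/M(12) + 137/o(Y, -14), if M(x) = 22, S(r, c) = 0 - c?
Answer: 6191/198 ≈ 31.268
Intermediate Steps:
S(r, c) = -c
y = 21 (y = 3 + 18 = 21)
Y = 21 (Y = 0 + 21 = 21)
o(q, B) = 9 (o(q, B) = -1*(-3) + 6 = 3 + 6 = 9)
(131 + 222)/M(12) + 137/o(Y, -14) = (131 + 222)/22 + 137/9 = 353*(1/22) + 137*(⅑) = 353/22 + 137/9 = 6191/198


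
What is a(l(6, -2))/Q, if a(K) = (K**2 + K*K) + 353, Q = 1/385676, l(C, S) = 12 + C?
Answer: 386061676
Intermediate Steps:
Q = 1/385676 ≈ 2.5928e-6
a(K) = 353 + 2*K**2 (a(K) = (K**2 + K**2) + 353 = 2*K**2 + 353 = 353 + 2*K**2)
a(l(6, -2))/Q = (353 + 2*(12 + 6)**2)/(1/385676) = (353 + 2*18**2)*385676 = (353 + 2*324)*385676 = (353 + 648)*385676 = 1001*385676 = 386061676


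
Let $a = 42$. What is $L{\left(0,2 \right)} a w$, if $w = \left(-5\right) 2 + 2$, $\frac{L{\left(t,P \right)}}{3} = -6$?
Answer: $6048$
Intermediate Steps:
$L{\left(t,P \right)} = -18$ ($L{\left(t,P \right)} = 3 \left(-6\right) = -18$)
$w = -8$ ($w = -10 + 2 = -8$)
$L{\left(0,2 \right)} a w = \left(-18\right) 42 \left(-8\right) = \left(-756\right) \left(-8\right) = 6048$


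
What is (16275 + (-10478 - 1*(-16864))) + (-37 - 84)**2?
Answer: 37302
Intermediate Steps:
(16275 + (-10478 - 1*(-16864))) + (-37 - 84)**2 = (16275 + (-10478 + 16864)) + (-121)**2 = (16275 + 6386) + 14641 = 22661 + 14641 = 37302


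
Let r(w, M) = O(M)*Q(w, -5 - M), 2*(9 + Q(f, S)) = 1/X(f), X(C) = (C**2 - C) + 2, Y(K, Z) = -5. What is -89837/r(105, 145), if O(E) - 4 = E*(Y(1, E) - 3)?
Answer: -490599857/56815955 ≈ -8.6349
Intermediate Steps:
O(E) = 4 - 8*E (O(E) = 4 + E*(-5 - 3) = 4 + E*(-8) = 4 - 8*E)
X(C) = 2 + C**2 - C
Q(f, S) = -9 + 1/(2*(2 + f**2 - f))
r(w, M) = (4 - 8*M)*(-35/2 - 9*w**2 + 9*w)/(2 + w**2 - w) (r(w, M) = (4 - 8*M)*((-35/2 - 9*w**2 + 9*w)/(2 + w**2 - w)) = (4 - 8*M)*(-35/2 - 9*w**2 + 9*w)/(2 + w**2 - w))
-89837/r(105, 145) = -89837*(2 + 105**2 - 1*105)/(2*(-1 + 2*145)*(35 - 18*105 + 18*105**2)) = -89837*(2 + 11025 - 105)/(2*(-1 + 290)*(35 - 1890 + 18*11025)) = -89837*5461/(289*(35 - 1890 + 198450)) = -89837/(2*(1/10922)*289*196595) = -89837/56815955/5461 = -89837*5461/56815955 = -490599857/56815955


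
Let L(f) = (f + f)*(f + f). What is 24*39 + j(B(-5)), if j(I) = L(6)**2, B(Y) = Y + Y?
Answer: 21672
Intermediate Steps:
B(Y) = 2*Y
L(f) = 4*f**2 (L(f) = (2*f)*(2*f) = 4*f**2)
j(I) = 20736 (j(I) = (4*6**2)**2 = (4*36)**2 = 144**2 = 20736)
24*39 + j(B(-5)) = 24*39 + 20736 = 936 + 20736 = 21672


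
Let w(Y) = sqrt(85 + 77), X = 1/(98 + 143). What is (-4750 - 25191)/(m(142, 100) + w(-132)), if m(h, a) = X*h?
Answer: 512320451/4694479 - 15651028989*sqrt(2)/9388958 ≈ -2248.3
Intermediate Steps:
X = 1/241 ≈ 0.0041494
m(h, a) = h/241
w(Y) = 9*sqrt(2) (w(Y) = sqrt(162) = 9*sqrt(2))
(-4750 - 25191)/(m(142, 100) + w(-132)) = (-4750 - 25191)/((1/241)*142 + 9*sqrt(2)) = -29941/(142/241 + 9*sqrt(2))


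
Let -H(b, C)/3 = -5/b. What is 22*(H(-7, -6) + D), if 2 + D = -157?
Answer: -24816/7 ≈ -3545.1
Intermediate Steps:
D = -159 (D = -2 - 157 = -159)
H(b, C) = 15/b (H(b, C) = -(-15)/b = 15/b)
22*(H(-7, -6) + D) = 22*(15/(-7) - 159) = 22*(15*(-⅐) - 159) = 22*(-15/7 - 159) = 22*(-1128/7) = -24816/7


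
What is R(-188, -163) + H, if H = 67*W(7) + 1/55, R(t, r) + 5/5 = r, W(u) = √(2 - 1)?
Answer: -5334/55 ≈ -96.982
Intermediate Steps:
W(u) = 1 (W(u) = √1 = 1)
R(t, r) = -1 + r
H = 3686/55 (H = 67*1 + 1/55 = 67 + 1/55 = 3686/55 ≈ 67.018)
R(-188, -163) + H = (-1 - 163) + 3686/55 = -164 + 3686/55 = -5334/55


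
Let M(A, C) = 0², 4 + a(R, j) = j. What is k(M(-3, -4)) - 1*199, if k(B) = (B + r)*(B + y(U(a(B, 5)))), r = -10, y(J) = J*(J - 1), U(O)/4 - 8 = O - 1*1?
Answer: -10119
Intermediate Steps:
a(R, j) = -4 + j
M(A, C) = 0
U(O) = 28 + 4*O (U(O) = 32 + 4*(O - 1*1) = 32 + 4*(O - 1) = 32 + 4*(-1 + O) = 32 + (-4 + 4*O) = 28 + 4*O)
y(J) = J*(-1 + J)
k(B) = (-10 + B)*(992 + B) (k(B) = (B - 10)*(B + (28 + 4*(-4 + 5))*(-1 + (28 + 4*(-4 + 5)))) = (-10 + B)*(B + (28 + 4*1)*(-1 + (28 + 4*1))) = (-10 + B)*(B + (28 + 4)*(-1 + (28 + 4))) = (-10 + B)*(B + 32*(-1 + 32)) = (-10 + B)*(B + 32*31) = (-10 + B)*(B + 992) = (-10 + B)*(992 + B))
k(M(-3, -4)) - 1*199 = (-9920 + 0² + 982*0) - 1*199 = (-9920 + 0 + 0) - 199 = -9920 - 199 = -10119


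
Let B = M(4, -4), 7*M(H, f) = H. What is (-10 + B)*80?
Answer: -5280/7 ≈ -754.29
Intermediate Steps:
M(H, f) = H/7
B = 4/7 (B = (1/7)*4 = 4/7 ≈ 0.57143)
(-10 + B)*80 = (-10 + 4/7)*80 = -66/7*80 = -5280/7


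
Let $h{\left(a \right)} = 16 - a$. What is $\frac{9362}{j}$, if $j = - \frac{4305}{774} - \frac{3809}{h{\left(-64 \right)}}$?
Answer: $- \frac{96615840}{548761} \approx -176.06$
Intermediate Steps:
$j = - \frac{548761}{10320}$ ($j = - \frac{4305}{774} - \frac{3809}{16 - -64} = \left(-4305\right) \frac{1}{774} - \frac{3809}{16 + 64} = - \frac{1435}{258} - \frac{3809}{80} = - \frac{548761}{10320} \approx -53.174$)
$\frac{9362}{j} = \frac{9362}{- \frac{548761}{10320}} = 9362 \left(- \frac{10320}{548761}\right) = - \frac{96615840}{548761}$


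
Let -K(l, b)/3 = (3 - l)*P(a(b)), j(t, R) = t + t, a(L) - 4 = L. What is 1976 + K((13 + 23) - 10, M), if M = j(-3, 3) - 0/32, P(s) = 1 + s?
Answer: 1907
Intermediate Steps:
a(L) = 4 + L
j(t, R) = 2*t
M = -6 (M = 2*(-3) - 0/32 = -6 - 0/32 = -6 - 1*0 = -6 + 0 = -6)
K(l, b) = -3*(3 - l)*(5 + b) (K(l, b) = -3*(3 - l)*(1 + (4 + b)) = -3*(3 - l)*(5 + b))
1976 + K((13 + 23) - 10, M) = 1976 + 3*(-3 + ((13 + 23) - 10))*(5 - 6) = 1976 + 3*(-3 + (36 - 10))*(-1) = 1976 + 3*(-3 + 26)*(-1) = 1976 + 3*23*(-1) = 1976 - 69 = 1907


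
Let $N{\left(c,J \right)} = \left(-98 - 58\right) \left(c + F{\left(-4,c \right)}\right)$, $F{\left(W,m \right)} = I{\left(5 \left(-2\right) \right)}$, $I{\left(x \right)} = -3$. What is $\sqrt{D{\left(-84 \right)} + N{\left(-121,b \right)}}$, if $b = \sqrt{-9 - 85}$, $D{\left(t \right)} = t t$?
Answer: $20 \sqrt{66} \approx 162.48$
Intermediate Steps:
$D{\left(t \right)} = t^{2}$
$F{\left(W,m \right)} = -3$
$b = i \sqrt{94}$ ($b = \sqrt{-94} = i \sqrt{94} \approx 9.6954 i$)
$N{\left(c,J \right)} = 468 - 156 c$ ($N{\left(c,J \right)} = \left(-98 - 58\right) \left(c - 3\right) = - 156 \left(-3 + c\right) = 468 - 156 c$)
$\sqrt{D{\left(-84 \right)} + N{\left(-121,b \right)}} = \sqrt{\left(-84\right)^{2} + \left(468 - -18876\right)} = \sqrt{7056 + \left(468 + 18876\right)} = \sqrt{7056 + 19344} = \sqrt{26400} = 20 \sqrt{66}$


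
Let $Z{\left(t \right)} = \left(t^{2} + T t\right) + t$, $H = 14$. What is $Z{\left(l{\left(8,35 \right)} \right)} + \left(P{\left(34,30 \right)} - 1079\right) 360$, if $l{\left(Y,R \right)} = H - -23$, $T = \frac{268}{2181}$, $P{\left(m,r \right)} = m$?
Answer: $- \frac{817415798}{2181} \approx -3.7479 \cdot 10^{5}$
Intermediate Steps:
$T = \frac{268}{2181}$ ($T = 268 \cdot \frac{1}{2181} = \frac{268}{2181} \approx 0.12288$)
$l{\left(Y,R \right)} = 37$ ($l{\left(Y,R \right)} = 14 - -23 = 14 + 23 = 37$)
$Z{\left(t \right)} = t^{2} + \frac{2449 t}{2181}$ ($Z{\left(t \right)} = \left(t^{2} + \frac{268 t}{2181}\right) + t = t^{2} + \frac{2449 t}{2181}$)
$Z{\left(l{\left(8,35 \right)} \right)} + \left(P{\left(34,30 \right)} - 1079\right) 360 = \frac{1}{2181} \cdot 37 \left(2449 + 2181 \cdot 37\right) + \left(34 - 1079\right) 360 = \frac{1}{2181} \cdot 37 \left(2449 + 80697\right) - 376200 = \frac{1}{2181} \cdot 37 \cdot 83146 - 376200 = \frac{3076402}{2181} - 376200 = - \frac{817415798}{2181}$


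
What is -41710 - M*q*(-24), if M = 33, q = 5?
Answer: -37750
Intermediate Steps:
-41710 - M*q*(-24) = -41710 - 33*5*(-24) = -41710 - 165*(-24) = -41710 - 1*(-3960) = -41710 + 3960 = -37750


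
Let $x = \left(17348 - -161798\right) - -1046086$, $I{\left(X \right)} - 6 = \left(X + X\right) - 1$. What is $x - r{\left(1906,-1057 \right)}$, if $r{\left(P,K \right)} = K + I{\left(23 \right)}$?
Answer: $1226238$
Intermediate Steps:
$I{\left(X \right)} = 5 + 2 X$ ($I{\left(X \right)} = 6 + \left(\left(X + X\right) - 1\right) = 6 + \left(2 X - 1\right) = 6 + \left(-1 + 2 X\right) = 5 + 2 X$)
$r{\left(P,K \right)} = 51 + K$ ($r{\left(P,K \right)} = K + \left(5 + 2 \cdot 23\right) = K + \left(5 + 46\right) = K + 51 = 51 + K$)
$x = 1225232$ ($x = \left(17348 + 161798\right) + 1046086 = 179146 + 1046086 = 1225232$)
$x - r{\left(1906,-1057 \right)} = 1225232 - \left(51 - 1057\right) = 1225232 - -1006 = 1225232 + 1006 = 1226238$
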